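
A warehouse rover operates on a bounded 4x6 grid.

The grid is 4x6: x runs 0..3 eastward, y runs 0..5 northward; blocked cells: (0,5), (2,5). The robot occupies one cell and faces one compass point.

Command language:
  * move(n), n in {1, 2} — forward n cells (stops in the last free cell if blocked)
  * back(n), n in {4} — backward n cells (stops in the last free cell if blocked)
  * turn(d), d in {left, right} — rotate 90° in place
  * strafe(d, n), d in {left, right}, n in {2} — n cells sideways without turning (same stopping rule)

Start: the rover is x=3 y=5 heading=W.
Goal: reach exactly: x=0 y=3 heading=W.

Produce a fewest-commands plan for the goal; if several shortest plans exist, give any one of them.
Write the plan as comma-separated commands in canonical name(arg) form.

begin: x=3 y=5 heading=W
[1] after strafe(left, 2): x=3 y=3 heading=W
[2] after move(1): x=2 y=3 heading=W
[3] after move(2): x=0 y=3 heading=W
minimal: 3 command(s), checked below 3.

strafe(left, 2), move(1), move(2)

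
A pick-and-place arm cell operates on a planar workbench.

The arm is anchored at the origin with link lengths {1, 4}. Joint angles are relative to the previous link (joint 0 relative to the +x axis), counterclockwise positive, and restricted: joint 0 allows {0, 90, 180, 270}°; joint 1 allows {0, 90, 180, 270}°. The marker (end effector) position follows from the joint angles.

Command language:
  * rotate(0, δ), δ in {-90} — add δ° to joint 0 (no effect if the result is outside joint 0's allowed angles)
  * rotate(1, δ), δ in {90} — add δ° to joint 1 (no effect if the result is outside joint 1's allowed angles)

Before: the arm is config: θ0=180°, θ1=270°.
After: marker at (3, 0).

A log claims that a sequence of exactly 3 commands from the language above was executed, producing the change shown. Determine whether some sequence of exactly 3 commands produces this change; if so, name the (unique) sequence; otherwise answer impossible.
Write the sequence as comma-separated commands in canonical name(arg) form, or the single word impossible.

t0: config: θ0=180°, θ1=270°
1. rotate(1, 90) → config: θ0=180°, θ1=0°
2. rotate(1, 90) → config: θ0=180°, θ1=90°
3. rotate(1, 90) → config: θ0=180°, θ1=180°
no other 3-command option fits: unique.

rotate(1, 90), rotate(1, 90), rotate(1, 90)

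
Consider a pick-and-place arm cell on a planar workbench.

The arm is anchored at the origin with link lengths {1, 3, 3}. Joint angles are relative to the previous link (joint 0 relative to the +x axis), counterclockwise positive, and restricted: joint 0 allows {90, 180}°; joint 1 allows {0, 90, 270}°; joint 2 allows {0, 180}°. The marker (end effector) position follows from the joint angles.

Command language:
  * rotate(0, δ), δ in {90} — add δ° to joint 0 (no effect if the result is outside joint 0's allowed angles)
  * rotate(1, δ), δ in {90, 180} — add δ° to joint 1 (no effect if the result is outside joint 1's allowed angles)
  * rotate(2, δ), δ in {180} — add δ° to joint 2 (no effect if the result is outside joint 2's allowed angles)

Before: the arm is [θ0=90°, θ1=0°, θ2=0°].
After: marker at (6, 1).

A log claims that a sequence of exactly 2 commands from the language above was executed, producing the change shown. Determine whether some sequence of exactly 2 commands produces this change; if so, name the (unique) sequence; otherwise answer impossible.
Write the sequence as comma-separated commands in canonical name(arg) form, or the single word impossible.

rotate(1, 90), rotate(1, 180)

key: order matters: swapping rotate(1, 90) and rotate(1, 180) lands elsewhere
from: [θ0=90°, θ1=0°, θ2=0°]
t=1 rotate(1, 90) ⇒ [θ0=90°, θ1=90°, θ2=0°]
t=2 rotate(1, 180) ⇒ [θ0=90°, θ1=270°, θ2=0°]
no rival 2-sequence matches.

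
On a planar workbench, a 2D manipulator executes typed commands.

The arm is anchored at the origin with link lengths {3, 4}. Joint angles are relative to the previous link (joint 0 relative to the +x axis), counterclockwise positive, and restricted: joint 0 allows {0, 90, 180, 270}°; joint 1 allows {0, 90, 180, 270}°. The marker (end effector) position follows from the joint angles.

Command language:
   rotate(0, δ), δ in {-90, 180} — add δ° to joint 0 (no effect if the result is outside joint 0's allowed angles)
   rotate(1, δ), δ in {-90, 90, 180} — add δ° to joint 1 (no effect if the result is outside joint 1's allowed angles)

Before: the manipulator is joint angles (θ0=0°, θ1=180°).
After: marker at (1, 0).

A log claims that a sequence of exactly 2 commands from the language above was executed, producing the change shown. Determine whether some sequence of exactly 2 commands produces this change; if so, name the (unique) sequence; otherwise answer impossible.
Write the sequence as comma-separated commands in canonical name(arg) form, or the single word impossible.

from: joint angles (θ0=0°, θ1=180°)
t=1 rotate(0, -90) ⇒ joint angles (θ0=270°, θ1=180°)
t=2 rotate(0, -90) ⇒ joint angles (θ0=180°, θ1=180°)
no rival 2-sequence matches.

rotate(0, -90), rotate(0, -90)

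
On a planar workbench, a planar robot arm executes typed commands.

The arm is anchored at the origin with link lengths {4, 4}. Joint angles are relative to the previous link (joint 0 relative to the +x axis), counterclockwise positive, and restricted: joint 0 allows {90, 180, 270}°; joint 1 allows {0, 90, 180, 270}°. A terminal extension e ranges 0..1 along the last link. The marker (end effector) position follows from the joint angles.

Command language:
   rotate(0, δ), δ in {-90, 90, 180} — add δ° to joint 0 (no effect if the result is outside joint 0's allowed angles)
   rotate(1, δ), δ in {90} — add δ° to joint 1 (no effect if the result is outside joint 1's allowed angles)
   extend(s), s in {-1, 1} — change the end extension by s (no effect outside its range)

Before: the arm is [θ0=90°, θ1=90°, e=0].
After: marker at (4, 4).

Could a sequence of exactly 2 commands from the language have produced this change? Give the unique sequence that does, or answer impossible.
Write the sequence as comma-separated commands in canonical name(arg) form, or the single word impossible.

begin: [θ0=90°, θ1=90°, e=0]
step 1 (rotate(1, 90)): [θ0=90°, θ1=180°, e=0]
step 2 (rotate(1, 90)): [θ0=90°, θ1=270°, e=0]
all 36 alternatives checked — unique.

rotate(1, 90), rotate(1, 90)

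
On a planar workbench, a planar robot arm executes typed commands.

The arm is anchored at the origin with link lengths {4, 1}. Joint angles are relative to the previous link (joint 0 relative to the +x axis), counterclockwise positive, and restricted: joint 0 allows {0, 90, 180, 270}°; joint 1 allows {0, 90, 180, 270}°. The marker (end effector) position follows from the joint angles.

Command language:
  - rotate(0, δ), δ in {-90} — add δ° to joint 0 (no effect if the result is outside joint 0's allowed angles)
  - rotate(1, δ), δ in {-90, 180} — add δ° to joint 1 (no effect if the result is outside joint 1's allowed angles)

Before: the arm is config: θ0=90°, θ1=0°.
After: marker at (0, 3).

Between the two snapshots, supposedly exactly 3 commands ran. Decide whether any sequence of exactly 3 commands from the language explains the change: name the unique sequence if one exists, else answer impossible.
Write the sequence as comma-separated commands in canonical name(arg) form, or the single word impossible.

start: config: θ0=90°, θ1=0°
step 1 (rotate(1, 180)): config: θ0=90°, θ1=180°
step 2 (rotate(1, 180)): config: θ0=90°, θ1=0°
step 3 (rotate(1, 180)): config: θ0=90°, θ1=180°
uniquely the one of 27 3-step routes that fits.

rotate(1, 180), rotate(1, 180), rotate(1, 180)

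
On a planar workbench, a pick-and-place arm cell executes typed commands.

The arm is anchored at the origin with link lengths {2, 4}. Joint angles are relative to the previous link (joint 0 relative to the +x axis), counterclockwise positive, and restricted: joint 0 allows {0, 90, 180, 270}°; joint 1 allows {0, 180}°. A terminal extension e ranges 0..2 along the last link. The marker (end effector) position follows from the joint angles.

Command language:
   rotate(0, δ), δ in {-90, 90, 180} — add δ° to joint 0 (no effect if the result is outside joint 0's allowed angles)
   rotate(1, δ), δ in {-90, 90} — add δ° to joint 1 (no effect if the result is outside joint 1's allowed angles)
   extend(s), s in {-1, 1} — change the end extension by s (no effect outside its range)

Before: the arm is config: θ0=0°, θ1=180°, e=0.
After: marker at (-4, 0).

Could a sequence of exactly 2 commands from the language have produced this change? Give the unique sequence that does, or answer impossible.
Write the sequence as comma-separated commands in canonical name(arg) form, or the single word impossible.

start: config: θ0=0°, θ1=180°, e=0
t=1 extend(1) ⇒ config: θ0=0°, θ1=180°, e=1
t=2 extend(1) ⇒ config: θ0=0°, θ1=180°, e=2
uniquely the one of 49 2-step routes that fits.

extend(1), extend(1)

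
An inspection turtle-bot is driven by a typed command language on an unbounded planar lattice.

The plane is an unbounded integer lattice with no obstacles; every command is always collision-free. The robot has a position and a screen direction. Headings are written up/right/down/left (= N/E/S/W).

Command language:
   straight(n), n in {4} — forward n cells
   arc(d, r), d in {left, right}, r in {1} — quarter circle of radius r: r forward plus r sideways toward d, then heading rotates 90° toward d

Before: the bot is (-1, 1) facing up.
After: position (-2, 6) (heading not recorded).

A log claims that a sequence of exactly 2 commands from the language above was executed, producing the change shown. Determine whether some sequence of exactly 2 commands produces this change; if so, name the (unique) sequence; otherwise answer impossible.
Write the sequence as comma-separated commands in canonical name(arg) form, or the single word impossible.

key: running arc(left, 1) before straight(4) would end elsewhere — order is forced
initial: (-1, 1) facing up
1. straight(4) → (-1, 5) facing up
2. arc(left, 1) → (-2, 6) facing left
no rival 2-sequence matches.

straight(4), arc(left, 1)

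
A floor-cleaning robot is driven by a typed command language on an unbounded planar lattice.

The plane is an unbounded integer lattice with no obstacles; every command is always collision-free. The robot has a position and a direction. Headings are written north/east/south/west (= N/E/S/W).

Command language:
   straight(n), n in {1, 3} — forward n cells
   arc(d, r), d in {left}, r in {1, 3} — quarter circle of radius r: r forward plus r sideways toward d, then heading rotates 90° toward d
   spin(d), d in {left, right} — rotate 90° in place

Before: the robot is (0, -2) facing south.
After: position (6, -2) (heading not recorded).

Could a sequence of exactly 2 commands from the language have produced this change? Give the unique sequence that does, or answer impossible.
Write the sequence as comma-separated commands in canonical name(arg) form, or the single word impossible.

initial: (0, -2) facing south
step 1 (arc(left, 3)): (3, -5) facing east
step 2 (arc(left, 3)): (6, -2) facing north
uniquely the one of 36 2-step routes that fits.

arc(left, 3), arc(left, 3)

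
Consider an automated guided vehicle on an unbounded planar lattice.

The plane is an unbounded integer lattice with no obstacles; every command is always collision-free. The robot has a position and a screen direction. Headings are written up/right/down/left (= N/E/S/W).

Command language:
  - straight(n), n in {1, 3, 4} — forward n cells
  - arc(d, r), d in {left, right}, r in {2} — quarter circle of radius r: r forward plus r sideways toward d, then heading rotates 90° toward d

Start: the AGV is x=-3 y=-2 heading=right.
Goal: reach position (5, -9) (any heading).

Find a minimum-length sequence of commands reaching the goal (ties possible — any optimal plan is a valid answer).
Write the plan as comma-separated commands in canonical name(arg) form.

start: x=-3 y=-2 heading=right
step 1 (straight(4)): x=1 y=-2 heading=right
step 2 (arc(right, 2)): x=3 y=-4 heading=down
step 3 (straight(3)): x=3 y=-7 heading=down
step 4 (arc(left, 2)): x=5 y=-9 heading=right
nothing shorter than 4 reaches the goal.

straight(4), arc(right, 2), straight(3), arc(left, 2)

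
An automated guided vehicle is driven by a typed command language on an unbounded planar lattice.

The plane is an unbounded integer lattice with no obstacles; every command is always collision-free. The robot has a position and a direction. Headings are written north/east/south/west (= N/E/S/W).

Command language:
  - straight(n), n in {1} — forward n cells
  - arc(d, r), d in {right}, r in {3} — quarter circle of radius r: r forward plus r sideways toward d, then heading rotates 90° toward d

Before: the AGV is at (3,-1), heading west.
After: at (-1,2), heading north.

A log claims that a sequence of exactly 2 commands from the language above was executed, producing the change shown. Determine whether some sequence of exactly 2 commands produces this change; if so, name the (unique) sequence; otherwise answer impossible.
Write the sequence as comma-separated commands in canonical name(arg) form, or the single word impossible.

straight(1), arc(right, 3)

key: running arc(right, 3) before straight(1) would end elsewhere — order is forced
initial: at (3,-1), heading west
t=1 straight(1) ⇒ at (2,-1), heading west
t=2 arc(right, 3) ⇒ at (-1,2), heading north
uniquely the one of 4 2-step routes that fits.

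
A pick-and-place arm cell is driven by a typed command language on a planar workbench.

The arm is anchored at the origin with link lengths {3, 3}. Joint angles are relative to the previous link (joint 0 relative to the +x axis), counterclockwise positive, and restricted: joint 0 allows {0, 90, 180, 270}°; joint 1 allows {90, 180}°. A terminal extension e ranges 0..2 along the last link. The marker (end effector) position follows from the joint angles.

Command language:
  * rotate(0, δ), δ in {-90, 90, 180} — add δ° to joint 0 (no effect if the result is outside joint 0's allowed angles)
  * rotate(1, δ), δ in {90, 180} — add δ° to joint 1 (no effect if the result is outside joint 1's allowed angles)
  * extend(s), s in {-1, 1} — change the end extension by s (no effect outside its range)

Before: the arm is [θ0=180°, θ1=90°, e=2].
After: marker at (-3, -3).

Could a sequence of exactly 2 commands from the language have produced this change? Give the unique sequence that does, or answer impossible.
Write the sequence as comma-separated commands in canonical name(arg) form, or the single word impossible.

t0: [θ0=180°, θ1=90°, e=2]
1. extend(-1) → [θ0=180°, θ1=90°, e=1]
2. extend(-1) → [θ0=180°, θ1=90°, e=0]
all 49 alternatives checked — unique.

extend(-1), extend(-1)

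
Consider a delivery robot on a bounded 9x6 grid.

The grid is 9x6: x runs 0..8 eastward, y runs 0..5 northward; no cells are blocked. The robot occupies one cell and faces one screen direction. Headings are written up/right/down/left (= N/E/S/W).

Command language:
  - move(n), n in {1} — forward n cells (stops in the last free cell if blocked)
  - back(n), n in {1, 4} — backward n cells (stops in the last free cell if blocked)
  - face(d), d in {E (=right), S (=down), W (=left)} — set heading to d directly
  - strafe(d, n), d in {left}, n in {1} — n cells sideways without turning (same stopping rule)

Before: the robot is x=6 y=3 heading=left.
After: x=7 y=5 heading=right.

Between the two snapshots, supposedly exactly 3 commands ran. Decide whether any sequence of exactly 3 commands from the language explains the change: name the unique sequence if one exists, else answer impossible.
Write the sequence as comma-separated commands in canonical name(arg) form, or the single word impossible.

checked all 3-command options: none fits.

impossible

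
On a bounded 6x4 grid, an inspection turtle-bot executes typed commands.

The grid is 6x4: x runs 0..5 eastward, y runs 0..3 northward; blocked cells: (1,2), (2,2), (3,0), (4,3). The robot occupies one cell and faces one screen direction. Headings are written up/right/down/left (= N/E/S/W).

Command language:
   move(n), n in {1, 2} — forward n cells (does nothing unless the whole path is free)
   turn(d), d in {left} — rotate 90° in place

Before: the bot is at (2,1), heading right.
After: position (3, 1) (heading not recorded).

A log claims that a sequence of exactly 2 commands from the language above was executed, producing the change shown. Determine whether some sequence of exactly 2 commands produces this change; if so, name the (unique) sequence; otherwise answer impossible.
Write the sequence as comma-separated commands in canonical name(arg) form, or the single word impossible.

key: running turn(left) before move(1) would end elsewhere — order is forced
t0: at (2,1), heading right
1. move(1) → at (3,1), heading right
2. turn(left) → at (3,1), heading up
no other 2-command option fits: unique.

move(1), turn(left)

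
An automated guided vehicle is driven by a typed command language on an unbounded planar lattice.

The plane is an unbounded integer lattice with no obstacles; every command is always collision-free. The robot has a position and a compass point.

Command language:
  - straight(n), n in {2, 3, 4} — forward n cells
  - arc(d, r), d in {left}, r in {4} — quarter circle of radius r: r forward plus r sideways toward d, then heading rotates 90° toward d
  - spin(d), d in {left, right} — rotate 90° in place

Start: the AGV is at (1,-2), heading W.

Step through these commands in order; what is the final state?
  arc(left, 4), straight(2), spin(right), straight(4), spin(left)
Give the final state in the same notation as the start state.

initial: at (1,-2), heading W
step 1 (arc(left, 4)): at (-3,-6), heading S
step 2 (straight(2)): at (-3,-8), heading S
step 3 (spin(right)): at (-3,-8), heading W
step 4 (straight(4)): at (-7,-8), heading W
step 5 (spin(left)): at (-7,-8), heading S

at (-7,-8), heading S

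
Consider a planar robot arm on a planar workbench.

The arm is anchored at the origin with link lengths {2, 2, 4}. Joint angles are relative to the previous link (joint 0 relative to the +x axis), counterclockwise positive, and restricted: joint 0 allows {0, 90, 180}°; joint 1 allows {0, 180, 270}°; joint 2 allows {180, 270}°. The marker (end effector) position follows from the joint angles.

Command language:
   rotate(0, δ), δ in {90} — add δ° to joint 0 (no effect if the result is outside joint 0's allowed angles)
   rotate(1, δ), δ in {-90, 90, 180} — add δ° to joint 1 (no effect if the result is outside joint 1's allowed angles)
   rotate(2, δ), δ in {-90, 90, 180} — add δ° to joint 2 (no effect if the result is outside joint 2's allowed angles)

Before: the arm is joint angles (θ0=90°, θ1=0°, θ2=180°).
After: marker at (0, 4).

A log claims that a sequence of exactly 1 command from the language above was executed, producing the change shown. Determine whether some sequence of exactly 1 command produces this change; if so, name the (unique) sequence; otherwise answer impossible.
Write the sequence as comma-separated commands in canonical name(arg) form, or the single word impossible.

rotate(1, 180)

t0: joint angles (θ0=90°, θ1=0°, θ2=180°)
t=1 rotate(1, 180) ⇒ joint angles (θ0=90°, θ1=180°, θ2=180°)
all 7 alternatives checked — unique.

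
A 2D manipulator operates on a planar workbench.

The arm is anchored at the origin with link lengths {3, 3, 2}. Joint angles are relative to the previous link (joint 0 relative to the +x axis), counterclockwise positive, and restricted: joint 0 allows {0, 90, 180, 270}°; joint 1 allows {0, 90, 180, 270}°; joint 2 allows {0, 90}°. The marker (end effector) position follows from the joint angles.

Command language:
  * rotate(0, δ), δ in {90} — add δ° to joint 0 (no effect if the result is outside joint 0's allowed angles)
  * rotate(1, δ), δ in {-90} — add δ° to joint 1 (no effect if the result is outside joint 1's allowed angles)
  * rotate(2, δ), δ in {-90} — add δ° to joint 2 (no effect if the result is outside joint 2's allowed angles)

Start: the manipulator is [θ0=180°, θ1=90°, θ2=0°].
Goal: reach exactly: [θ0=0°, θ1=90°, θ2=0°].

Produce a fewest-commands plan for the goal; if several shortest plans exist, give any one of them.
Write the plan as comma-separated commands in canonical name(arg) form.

begin: [θ0=180°, θ1=90°, θ2=0°]
[1] after rotate(0, 90): [θ0=270°, θ1=90°, θ2=0°]
[2] after rotate(0, 90): [θ0=0°, θ1=90°, θ2=0°]
minimal: 2 command(s), checked below 2.

rotate(0, 90), rotate(0, 90)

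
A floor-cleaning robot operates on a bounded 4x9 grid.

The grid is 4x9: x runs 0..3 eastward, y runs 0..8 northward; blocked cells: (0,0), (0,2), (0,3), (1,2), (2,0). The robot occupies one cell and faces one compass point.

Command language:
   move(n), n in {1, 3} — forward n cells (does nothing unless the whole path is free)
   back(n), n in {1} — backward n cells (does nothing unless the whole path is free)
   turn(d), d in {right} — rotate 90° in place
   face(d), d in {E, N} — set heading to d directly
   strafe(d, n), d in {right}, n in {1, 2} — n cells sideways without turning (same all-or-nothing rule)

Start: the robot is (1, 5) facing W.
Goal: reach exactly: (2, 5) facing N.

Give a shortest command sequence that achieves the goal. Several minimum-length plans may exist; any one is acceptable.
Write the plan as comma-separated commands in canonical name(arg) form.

start: (1, 5) facing W
[1] after back(1): (2, 5) facing W
[2] after face(N): (2, 5) facing N
no 1-step plan works, so 2 is optimal.

back(1), face(N)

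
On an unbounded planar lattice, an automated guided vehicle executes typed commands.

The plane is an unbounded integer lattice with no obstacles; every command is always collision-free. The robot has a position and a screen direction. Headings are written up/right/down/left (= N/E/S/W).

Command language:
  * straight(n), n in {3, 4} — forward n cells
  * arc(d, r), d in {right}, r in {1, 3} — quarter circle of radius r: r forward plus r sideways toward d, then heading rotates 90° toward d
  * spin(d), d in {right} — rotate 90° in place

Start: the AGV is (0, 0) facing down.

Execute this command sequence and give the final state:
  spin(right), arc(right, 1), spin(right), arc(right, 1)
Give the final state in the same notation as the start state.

start: (0, 0) facing down
t=1 spin(right) ⇒ (0, 0) facing left
t=2 arc(right, 1) ⇒ (-1, 1) facing up
t=3 spin(right) ⇒ (-1, 1) facing right
t=4 arc(right, 1) ⇒ (0, 0) facing down

(0, 0) facing down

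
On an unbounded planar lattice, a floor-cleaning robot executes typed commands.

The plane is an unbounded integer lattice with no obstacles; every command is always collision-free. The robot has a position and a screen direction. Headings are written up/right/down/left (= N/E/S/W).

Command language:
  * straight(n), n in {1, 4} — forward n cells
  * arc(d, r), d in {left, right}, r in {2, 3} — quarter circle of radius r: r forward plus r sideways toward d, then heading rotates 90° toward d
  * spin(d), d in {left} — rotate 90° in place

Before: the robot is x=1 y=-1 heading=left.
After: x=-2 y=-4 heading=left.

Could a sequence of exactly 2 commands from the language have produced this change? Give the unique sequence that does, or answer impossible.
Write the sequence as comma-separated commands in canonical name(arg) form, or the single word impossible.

key: heading stays W — rotations cancel among the 2 commands
begin: x=1 y=-1 heading=left
1. spin(left) → x=1 y=-1 heading=down
2. arc(right, 3) → x=-2 y=-4 heading=left
no rival 2-sequence matches.

spin(left), arc(right, 3)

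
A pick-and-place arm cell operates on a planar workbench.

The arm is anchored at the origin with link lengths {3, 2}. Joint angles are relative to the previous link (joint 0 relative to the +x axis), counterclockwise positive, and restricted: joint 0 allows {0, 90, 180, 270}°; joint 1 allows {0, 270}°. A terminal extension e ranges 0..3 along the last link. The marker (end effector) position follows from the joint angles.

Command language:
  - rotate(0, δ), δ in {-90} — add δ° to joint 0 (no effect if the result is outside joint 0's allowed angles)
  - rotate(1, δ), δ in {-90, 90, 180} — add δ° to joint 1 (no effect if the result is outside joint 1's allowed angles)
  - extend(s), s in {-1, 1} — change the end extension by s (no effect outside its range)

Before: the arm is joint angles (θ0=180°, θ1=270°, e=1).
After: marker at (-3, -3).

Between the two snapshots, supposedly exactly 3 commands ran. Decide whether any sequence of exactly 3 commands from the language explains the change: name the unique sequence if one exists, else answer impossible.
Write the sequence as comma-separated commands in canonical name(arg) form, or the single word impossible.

rotate(0, -90), rotate(0, -90), rotate(0, -90)

initial: joint angles (θ0=180°, θ1=270°, e=1)
[1] after rotate(0, -90): joint angles (θ0=90°, θ1=270°, e=1)
[2] after rotate(0, -90): joint angles (θ0=0°, θ1=270°, e=1)
[3] after rotate(0, -90): joint angles (θ0=270°, θ1=270°, e=1)
uniquely the one of 216 3-step routes that fits.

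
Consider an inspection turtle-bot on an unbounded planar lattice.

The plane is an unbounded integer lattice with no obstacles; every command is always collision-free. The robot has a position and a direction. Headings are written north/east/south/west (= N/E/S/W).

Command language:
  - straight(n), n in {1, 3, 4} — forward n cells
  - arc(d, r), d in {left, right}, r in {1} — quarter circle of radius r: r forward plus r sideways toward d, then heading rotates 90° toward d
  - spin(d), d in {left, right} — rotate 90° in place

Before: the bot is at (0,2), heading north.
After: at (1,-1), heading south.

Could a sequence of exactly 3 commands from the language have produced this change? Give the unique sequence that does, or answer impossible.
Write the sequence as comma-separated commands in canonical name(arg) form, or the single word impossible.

arc(right, 1), spin(right), straight(4)

key: running straight(4) before arc(right, 1) would end elsewhere — order is forced
initial: at (0,2), heading north
step 1 (arc(right, 1)): at (1,3), heading east
step 2 (spin(right)): at (1,3), heading south
step 3 (straight(4)): at (1,-1), heading south
no other 3-command option fits: unique.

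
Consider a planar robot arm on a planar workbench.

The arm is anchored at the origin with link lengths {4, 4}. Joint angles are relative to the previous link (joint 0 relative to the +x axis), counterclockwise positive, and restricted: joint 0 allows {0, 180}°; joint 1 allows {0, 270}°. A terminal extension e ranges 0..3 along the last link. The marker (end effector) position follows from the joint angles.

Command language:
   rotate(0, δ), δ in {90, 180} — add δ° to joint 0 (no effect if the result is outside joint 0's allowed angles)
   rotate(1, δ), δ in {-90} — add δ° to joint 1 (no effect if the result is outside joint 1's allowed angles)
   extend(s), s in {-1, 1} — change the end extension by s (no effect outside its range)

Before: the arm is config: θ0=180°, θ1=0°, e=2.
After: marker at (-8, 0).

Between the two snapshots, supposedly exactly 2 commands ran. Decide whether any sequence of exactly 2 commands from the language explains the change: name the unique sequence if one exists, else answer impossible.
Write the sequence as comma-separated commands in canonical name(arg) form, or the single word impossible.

extend(-1), extend(-1)

initial: config: θ0=180°, θ1=0°, e=2
1. extend(-1) → config: θ0=180°, θ1=0°, e=1
2. extend(-1) → config: θ0=180°, θ1=0°, e=0
uniquely the one of 25 2-step routes that fits.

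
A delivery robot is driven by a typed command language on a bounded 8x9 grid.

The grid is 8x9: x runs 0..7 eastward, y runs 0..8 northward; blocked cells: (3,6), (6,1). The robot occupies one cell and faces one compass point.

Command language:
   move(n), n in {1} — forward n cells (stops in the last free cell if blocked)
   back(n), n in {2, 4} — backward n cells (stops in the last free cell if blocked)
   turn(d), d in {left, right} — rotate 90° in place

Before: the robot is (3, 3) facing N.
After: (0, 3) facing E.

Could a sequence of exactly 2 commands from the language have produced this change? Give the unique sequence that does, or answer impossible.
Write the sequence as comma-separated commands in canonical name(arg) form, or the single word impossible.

key: back(4) runs into the grid edge before its full distance
begin: (3, 3) facing N
step 1 (turn(right)): (3, 3) facing E
step 2 (back(4)): (0, 3) facing E
no rival 2-sequence matches.

turn(right), back(4)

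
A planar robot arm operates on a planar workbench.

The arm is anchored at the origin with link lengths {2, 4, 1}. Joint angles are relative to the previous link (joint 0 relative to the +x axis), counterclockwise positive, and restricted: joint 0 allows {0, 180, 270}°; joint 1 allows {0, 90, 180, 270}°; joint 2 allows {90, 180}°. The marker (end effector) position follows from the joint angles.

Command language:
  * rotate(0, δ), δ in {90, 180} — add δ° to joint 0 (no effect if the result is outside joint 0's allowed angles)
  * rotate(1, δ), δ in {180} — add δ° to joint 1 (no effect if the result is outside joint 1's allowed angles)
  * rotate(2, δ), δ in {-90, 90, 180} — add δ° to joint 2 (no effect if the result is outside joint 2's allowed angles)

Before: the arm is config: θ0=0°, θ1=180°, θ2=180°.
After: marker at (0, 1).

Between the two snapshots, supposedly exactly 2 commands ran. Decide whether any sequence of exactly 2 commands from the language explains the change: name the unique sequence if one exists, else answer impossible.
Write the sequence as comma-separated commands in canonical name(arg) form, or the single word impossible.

key: order matters: swapping rotate(0, 180) and rotate(0, 90) lands elsewhere
begin: config: θ0=0°, θ1=180°, θ2=180°
1. rotate(0, 180) → config: θ0=180°, θ1=180°, θ2=180°
2. rotate(0, 90) → config: θ0=270°, θ1=180°, θ2=180°
no rival 2-sequence matches.

rotate(0, 180), rotate(0, 90)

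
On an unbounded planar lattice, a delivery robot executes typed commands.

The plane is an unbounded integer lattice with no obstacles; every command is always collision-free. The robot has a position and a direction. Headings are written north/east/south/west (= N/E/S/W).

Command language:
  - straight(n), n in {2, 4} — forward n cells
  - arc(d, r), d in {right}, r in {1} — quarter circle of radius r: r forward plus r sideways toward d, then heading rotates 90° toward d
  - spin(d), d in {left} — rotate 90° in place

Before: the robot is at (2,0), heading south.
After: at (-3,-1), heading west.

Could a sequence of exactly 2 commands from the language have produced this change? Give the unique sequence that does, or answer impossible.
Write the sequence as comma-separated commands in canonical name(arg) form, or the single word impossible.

arc(right, 1), straight(4)

key: cell and facing (now W) both changed — the 2 commands mix motion and turning
initial: at (2,0), heading south
t=1 arc(right, 1) ⇒ at (1,-1), heading west
t=2 straight(4) ⇒ at (-3,-1), heading west
uniquely the one of 16 2-step routes that fits.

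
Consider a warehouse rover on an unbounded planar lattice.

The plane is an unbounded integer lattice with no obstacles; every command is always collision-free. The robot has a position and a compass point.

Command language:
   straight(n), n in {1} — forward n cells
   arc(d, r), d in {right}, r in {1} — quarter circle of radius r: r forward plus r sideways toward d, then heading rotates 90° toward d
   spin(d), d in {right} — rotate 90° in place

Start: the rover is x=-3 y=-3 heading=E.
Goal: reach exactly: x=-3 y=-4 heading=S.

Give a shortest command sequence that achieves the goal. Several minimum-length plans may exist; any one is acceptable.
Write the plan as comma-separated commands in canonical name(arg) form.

initial: x=-3 y=-3 heading=E
step 1 (spin(right)): x=-3 y=-3 heading=S
step 2 (straight(1)): x=-3 y=-4 heading=S
shorter routes all fall short; 2 is best.

spin(right), straight(1)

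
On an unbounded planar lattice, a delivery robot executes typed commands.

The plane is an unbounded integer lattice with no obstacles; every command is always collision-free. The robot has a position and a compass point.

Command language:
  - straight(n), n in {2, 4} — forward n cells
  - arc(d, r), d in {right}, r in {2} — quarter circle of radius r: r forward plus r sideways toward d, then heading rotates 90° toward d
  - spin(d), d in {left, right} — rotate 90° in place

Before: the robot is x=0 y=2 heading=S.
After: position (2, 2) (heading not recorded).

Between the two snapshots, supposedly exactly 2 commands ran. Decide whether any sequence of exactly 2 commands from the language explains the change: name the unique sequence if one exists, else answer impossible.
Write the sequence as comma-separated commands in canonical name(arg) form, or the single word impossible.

spin(left), straight(2)

key: running straight(2) before spin(left) would end elsewhere — order is forced
begin: x=0 y=2 heading=S
step 1 (spin(left)): x=0 y=2 heading=E
step 2 (straight(2)): x=2 y=2 heading=E
no rival 2-sequence matches.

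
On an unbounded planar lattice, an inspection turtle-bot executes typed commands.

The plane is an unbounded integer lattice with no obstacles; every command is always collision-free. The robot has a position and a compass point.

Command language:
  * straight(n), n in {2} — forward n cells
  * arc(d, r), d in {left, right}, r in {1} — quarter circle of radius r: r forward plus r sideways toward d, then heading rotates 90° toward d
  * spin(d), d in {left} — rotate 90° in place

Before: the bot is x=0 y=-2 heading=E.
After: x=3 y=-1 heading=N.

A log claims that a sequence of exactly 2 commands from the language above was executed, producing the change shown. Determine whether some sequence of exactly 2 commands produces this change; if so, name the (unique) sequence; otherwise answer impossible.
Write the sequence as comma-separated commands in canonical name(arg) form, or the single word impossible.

key: cell and facing (now N) both changed — the 2 commands mix motion and turning
start: x=0 y=-2 heading=E
1. straight(2) → x=2 y=-2 heading=E
2. arc(left, 1) → x=3 y=-1 heading=N
no other 2-command option fits: unique.

straight(2), arc(left, 1)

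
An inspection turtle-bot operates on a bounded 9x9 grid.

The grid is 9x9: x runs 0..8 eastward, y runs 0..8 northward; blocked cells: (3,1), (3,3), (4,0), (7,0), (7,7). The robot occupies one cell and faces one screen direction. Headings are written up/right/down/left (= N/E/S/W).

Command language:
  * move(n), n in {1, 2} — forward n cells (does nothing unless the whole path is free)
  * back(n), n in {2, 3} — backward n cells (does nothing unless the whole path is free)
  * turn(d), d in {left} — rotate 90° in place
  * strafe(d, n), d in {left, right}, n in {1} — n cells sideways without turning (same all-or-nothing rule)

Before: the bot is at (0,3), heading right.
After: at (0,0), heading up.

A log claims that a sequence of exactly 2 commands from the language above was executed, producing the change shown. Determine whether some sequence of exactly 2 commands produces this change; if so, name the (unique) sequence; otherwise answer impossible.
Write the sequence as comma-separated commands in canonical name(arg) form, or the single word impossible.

key: cell and facing (now N) both changed — the 2 commands mix motion and turning
from: at (0,3), heading right
t=1 turn(left) ⇒ at (0,3), heading up
t=2 back(3) ⇒ at (0,0), heading up
all 49 alternatives checked — unique.

turn(left), back(3)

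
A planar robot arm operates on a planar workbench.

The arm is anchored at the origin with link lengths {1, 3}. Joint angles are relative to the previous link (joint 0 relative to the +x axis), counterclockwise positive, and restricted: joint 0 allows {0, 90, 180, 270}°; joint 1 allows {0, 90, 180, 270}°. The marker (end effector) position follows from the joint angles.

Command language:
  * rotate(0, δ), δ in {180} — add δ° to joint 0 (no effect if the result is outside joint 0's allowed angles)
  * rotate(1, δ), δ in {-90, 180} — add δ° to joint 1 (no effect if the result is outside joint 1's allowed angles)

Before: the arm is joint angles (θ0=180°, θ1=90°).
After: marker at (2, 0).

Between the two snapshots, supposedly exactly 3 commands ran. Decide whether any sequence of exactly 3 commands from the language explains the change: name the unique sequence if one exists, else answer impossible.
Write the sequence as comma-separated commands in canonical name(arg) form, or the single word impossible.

rotate(1, -90), rotate(1, -90), rotate(1, -90)

begin: joint angles (θ0=180°, θ1=90°)
[1] after rotate(1, -90): joint angles (θ0=180°, θ1=0°)
[2] after rotate(1, -90): joint angles (θ0=180°, θ1=270°)
[3] after rotate(1, -90): joint angles (θ0=180°, θ1=180°)
uniquely the one of 27 3-step routes that fits.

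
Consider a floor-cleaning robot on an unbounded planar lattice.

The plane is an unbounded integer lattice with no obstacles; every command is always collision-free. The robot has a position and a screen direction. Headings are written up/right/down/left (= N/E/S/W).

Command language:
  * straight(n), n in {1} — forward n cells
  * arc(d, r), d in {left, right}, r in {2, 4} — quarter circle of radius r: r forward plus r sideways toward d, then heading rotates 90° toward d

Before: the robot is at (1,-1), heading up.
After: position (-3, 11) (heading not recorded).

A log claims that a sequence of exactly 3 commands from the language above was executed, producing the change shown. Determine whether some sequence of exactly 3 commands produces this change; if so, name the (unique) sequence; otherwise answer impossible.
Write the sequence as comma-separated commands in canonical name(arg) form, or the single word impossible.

arc(left, 4), arc(right, 4), arc(right, 4)

key: order matters: swapping arc(left, 4) and arc(right, 4) lands elsewhere
t0: at (1,-1), heading up
1. arc(left, 4) → at (-3,3), heading left
2. arc(right, 4) → at (-7,7), heading up
3. arc(right, 4) → at (-3,11), heading right
uniquely the one of 125 3-step routes that fits.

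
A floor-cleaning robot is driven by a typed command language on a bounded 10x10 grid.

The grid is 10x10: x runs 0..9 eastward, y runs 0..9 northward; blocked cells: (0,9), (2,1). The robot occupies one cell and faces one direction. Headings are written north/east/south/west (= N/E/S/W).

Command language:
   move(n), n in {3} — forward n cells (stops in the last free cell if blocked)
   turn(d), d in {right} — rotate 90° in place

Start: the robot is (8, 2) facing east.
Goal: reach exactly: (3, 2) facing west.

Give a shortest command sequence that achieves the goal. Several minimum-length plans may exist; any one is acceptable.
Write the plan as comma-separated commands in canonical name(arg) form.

move(3), turn(right), turn(right), move(3), move(3)

begin: (8, 2) facing east
1. move(3) → (9, 2) facing east
2. turn(right) → (9, 2) facing south
3. turn(right) → (9, 2) facing west
4. move(3) → (6, 2) facing west
5. move(3) → (3, 2) facing west
minimal: 5 command(s), checked below 5.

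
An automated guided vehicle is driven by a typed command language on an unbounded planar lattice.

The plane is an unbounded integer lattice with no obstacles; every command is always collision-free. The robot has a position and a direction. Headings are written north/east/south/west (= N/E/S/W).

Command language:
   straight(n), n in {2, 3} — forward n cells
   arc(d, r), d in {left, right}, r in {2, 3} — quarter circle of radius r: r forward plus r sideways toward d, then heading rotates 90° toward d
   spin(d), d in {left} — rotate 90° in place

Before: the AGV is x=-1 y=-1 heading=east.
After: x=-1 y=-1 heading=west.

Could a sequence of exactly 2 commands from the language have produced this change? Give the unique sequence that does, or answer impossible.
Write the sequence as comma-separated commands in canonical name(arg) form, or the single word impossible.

spin(left), spin(left)

key: (-1,-1) unmoved — no command in the sequence translates
begin: x=-1 y=-1 heading=east
1. spin(left) → x=-1 y=-1 heading=north
2. spin(left) → x=-1 y=-1 heading=west
no rival 2-sequence matches.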